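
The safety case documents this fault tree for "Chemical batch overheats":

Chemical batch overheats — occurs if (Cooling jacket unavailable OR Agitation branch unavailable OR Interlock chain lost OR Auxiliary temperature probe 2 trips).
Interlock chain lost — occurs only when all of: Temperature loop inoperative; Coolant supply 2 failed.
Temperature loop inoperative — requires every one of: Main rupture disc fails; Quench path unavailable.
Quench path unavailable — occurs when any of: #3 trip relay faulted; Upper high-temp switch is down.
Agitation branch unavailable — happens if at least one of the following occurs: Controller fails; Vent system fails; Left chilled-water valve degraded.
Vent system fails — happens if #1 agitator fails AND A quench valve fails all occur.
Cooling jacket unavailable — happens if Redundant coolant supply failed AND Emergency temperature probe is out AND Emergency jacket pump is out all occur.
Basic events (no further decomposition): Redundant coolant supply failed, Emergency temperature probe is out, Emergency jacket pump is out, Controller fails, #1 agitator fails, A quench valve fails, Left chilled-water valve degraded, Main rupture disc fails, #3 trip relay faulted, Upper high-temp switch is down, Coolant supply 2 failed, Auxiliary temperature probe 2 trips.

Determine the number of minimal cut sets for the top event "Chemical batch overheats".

7

Cooling jacket unavailable [AND]: one cut set from each child combined → 1 × 1 × 1 = 1 cut set(s).
Vent system fails [AND]: one cut set from each child combined → 1 × 1 = 1 cut set(s).
Agitation branch unavailable [OR]: union of children's cut sets → 3 cut set(s).
Quench path unavailable [OR]: union of children's cut sets → 2 cut set(s).
Temperature loop inoperative [AND]: one cut set from each child combined → 1 × 2 = 2 cut set(s).
Interlock chain lost [AND]: one cut set from each child combined → 2 × 1 = 2 cut set(s).
Chemical batch overheats [OR]: union of children's cut sets → 7 cut set(s).
Minimal cut sets: {Emergency jacket pump is out, Emergency temperature probe is out, Redundant coolant supply failed}; {Controller fails}; {#1 agitator fails, A quench valve fails}; {Left chilled-water valve degraded}; {#3 trip relay faulted, Coolant supply 2 failed, Main rupture disc fails}; {Coolant supply 2 failed, Main rupture disc fails, Upper high-temp switch is down}; {Auxiliary temperature probe 2 trips}.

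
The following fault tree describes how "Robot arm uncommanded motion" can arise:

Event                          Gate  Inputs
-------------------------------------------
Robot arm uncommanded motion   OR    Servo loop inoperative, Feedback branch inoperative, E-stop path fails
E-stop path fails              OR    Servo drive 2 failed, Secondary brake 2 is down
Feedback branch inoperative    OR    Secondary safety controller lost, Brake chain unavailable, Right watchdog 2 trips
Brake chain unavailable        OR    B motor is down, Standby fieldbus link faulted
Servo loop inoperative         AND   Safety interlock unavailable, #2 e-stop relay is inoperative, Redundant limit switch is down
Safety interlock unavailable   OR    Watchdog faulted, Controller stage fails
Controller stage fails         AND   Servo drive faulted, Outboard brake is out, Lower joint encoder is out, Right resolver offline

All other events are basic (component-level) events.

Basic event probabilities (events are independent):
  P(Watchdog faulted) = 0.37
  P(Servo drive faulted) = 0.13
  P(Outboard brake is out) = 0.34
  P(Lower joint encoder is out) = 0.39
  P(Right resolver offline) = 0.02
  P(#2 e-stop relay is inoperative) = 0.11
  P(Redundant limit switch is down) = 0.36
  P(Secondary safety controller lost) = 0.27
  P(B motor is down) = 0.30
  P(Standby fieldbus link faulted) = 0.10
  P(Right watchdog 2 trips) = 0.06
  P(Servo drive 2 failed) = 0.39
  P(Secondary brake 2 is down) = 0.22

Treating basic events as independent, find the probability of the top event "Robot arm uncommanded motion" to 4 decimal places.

0.7973

P(Controller stage fails) [AND] = 0.13 × 0.34 × 0.39 × 0.02 = 0.000345
P(Safety interlock unavailable) [OR] = 1 − (1−0.37) × (1−0.000345) = 0.370217
P(Servo loop inoperative) [AND] = 0.370217 × 0.11 × 0.36 = 0.014661
P(Brake chain unavailable) [OR] = 1 − (1−0.30) × (1−0.10) = 0.370000
P(Feedback branch inoperative) [OR] = 1 − (1−0.27) × (1−0.370000) × (1−0.06) = 0.567694
P(E-stop path fails) [OR] = 1 − (1−0.39) × (1−0.22) = 0.524200
P(Robot arm uncommanded motion) [OR] = 1 − (1−0.014661) × (1−0.567694) × (1−0.524200) = 0.797324
Rounded to 4 decimal places: P(Robot arm uncommanded motion) ≈ 0.7973.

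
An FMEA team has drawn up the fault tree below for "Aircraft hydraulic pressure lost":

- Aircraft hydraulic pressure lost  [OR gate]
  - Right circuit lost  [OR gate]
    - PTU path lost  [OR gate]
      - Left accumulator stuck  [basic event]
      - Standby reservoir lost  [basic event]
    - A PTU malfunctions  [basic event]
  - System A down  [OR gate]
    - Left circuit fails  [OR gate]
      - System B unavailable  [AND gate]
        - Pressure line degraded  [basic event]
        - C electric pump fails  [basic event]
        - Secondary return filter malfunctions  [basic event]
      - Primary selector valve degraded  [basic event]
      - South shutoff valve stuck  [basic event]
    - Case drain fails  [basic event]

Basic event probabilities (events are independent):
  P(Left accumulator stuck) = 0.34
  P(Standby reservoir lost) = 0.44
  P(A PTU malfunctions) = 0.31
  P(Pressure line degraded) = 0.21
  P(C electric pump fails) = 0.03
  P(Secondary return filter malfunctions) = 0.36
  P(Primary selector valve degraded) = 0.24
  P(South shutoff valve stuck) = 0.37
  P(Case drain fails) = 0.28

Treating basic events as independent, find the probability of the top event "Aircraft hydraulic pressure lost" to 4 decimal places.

0.9123

P(PTU path lost) [OR] = 1 − (1−0.34) × (1−0.44) = 0.630400
P(Right circuit lost) [OR] = 1 − (1−0.630400) × (1−0.31) = 0.744976
P(System B unavailable) [AND] = 0.21 × 0.03 × 0.36 = 0.002268
P(Left circuit fails) [OR] = 1 − (1−0.002268) × (1−0.24) × (1−0.37) = 0.522286
P(System A down) [OR] = 1 − (1−0.522286) × (1−0.28) = 0.656046
P(Aircraft hydraulic pressure lost) [OR] = 1 − (1−0.744976) × (1−0.656046) = 0.912283
Rounded to 4 decimal places: P(Aircraft hydraulic pressure lost) ≈ 0.9123.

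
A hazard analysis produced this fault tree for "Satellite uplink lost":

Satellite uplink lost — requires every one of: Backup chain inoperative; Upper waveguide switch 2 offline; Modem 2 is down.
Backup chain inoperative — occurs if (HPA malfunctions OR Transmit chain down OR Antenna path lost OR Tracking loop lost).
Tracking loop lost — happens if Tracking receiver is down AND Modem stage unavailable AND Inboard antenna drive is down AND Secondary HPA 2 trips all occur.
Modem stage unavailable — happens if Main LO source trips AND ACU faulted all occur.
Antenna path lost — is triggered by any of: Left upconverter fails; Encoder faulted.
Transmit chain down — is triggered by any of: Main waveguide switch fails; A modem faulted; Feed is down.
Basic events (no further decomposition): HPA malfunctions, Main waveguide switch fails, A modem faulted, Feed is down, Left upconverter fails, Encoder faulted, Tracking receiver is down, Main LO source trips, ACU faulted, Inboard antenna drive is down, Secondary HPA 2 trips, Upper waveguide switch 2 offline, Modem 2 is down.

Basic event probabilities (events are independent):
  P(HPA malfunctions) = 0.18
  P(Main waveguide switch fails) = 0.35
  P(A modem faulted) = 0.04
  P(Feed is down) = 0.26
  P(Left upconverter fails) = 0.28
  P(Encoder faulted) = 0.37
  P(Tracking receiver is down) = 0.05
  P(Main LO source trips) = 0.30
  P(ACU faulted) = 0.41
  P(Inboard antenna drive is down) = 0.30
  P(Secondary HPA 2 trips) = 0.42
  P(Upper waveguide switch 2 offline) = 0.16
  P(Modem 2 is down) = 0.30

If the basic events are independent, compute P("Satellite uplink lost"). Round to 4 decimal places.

P(Transmit chain down) [OR] = 1 − (1−0.35) × (1−0.04) × (1−0.26) = 0.538240
P(Antenna path lost) [OR] = 1 − (1−0.28) × (1−0.37) = 0.546400
P(Modem stage unavailable) [AND] = 0.30 × 0.41 = 0.123000
P(Tracking loop lost) [AND] = 0.05 × 0.123000 × 0.30 × 0.42 = 0.000775
P(Backup chain inoperative) [OR] = 1 − (1−0.18) × (1−0.538240) × (1−0.546400) × (1−0.000775) = 0.828381
P(Satellite uplink lost) [AND] = 0.828381 × 0.16 × 0.30 = 0.039762
Rounded to 4 decimal places: P(Satellite uplink lost) ≈ 0.0398.

0.0398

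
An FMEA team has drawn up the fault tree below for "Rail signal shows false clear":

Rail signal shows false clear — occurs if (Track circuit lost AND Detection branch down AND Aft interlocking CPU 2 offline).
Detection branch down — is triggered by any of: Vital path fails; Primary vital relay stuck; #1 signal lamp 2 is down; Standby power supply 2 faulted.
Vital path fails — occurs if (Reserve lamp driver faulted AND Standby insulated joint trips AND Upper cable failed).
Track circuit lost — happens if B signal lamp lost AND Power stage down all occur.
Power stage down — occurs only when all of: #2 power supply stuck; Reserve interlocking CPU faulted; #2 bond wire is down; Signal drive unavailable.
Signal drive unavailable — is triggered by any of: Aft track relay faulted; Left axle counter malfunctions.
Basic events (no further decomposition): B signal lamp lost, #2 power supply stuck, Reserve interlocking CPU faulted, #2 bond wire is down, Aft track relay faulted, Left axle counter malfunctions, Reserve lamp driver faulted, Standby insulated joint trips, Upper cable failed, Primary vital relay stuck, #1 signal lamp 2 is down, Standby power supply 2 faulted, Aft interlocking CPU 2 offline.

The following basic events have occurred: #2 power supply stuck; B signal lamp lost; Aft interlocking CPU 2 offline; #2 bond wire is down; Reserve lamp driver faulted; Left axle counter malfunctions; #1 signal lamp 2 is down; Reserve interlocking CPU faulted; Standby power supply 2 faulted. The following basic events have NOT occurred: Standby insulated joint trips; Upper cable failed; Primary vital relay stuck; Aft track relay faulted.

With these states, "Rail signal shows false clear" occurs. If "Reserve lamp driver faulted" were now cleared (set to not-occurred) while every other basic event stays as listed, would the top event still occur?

Counterfactual: set "Reserve lamp driver faulted" to not occurred.
Signal drive unavailable [OR]: Aft track relay faulted=not, Left axle counter malfunctions=occurs → at least one input occurs → occurs.
Power stage down [AND]: #2 power supply stuck=occurs, Reserve interlocking CPU faulted=occurs, #2 bond wire is down=occurs, Signal drive unavailable=occurs → all inputs occur → occurs.
Track circuit lost [AND]: B signal lamp lost=occurs, Power stage down=occurs → all inputs occur → occurs.
Vital path fails [AND]: Reserve lamp driver faulted=not, Standby insulated joint trips=not, Upper cable failed=not → not all inputs occur → does not occur.
Detection branch down [OR]: Vital path fails=not, Primary vital relay stuck=not, #1 signal lamp 2 is down=occurs, Standby power supply 2 faulted=occurs → at least one input occurs → occurs.
Rail signal shows false clear [AND]: Track circuit lost=occurs, Detection branch down=occurs, Aft interlocking CPU 2 offline=occurs → all inputs occur → occurs.

Yes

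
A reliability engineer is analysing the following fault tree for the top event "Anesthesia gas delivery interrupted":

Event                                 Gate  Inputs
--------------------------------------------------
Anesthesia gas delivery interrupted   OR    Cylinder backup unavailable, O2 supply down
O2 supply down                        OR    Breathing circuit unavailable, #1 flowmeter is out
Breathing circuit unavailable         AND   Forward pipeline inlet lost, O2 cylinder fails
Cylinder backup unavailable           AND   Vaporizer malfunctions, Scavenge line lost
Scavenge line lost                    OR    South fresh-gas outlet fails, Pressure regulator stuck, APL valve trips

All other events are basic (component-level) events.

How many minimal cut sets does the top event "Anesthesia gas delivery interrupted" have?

5

Scavenge line lost [OR]: union of children's cut sets → 3 cut set(s).
Cylinder backup unavailable [AND]: one cut set from each child combined → 1 × 3 = 3 cut set(s).
Breathing circuit unavailable [AND]: one cut set from each child combined → 1 × 1 = 1 cut set(s).
O2 supply down [OR]: union of children's cut sets → 2 cut set(s).
Anesthesia gas delivery interrupted [OR]: union of children's cut sets → 5 cut set(s).
Minimal cut sets: {South fresh-gas outlet fails, Vaporizer malfunctions}; {Pressure regulator stuck, Vaporizer malfunctions}; {APL valve trips, Vaporizer malfunctions}; {Forward pipeline inlet lost, O2 cylinder fails}; {#1 flowmeter is out}.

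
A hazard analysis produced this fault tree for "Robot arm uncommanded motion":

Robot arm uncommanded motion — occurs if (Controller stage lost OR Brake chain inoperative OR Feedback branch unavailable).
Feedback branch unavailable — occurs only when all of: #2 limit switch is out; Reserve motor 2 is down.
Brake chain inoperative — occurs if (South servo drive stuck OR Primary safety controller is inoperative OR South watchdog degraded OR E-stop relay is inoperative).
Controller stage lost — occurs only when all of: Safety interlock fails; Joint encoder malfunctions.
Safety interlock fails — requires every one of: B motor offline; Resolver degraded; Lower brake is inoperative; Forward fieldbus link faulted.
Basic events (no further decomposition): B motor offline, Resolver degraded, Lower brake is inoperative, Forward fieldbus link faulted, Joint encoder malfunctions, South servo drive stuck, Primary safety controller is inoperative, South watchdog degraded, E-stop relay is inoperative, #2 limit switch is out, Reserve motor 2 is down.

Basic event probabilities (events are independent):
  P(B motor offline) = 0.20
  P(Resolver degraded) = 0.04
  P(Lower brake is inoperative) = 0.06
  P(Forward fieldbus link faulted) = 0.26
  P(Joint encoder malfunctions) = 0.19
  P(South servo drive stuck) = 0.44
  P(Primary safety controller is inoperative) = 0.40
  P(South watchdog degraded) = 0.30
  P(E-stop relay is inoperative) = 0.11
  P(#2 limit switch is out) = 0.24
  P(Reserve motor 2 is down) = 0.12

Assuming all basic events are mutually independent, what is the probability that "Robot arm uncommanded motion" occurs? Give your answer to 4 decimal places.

P(Safety interlock fails) [AND] = 0.20 × 0.04 × 0.06 × 0.26 = 0.000125
P(Controller stage lost) [AND] = 0.000125 × 0.19 = 0.000024
P(Brake chain inoperative) [OR] = 1 − (1−0.44) × (1−0.40) × (1−0.30) × (1−0.11) = 0.790672
P(Feedback branch unavailable) [AND] = 0.24 × 0.12 = 0.028800
P(Robot arm uncommanded motion) [OR] = 1 − (1−0.000024) × (1−0.790672) × (1−0.028800) = 0.796706
Rounded to 4 decimal places: P(Robot arm uncommanded motion) ≈ 0.7967.

0.7967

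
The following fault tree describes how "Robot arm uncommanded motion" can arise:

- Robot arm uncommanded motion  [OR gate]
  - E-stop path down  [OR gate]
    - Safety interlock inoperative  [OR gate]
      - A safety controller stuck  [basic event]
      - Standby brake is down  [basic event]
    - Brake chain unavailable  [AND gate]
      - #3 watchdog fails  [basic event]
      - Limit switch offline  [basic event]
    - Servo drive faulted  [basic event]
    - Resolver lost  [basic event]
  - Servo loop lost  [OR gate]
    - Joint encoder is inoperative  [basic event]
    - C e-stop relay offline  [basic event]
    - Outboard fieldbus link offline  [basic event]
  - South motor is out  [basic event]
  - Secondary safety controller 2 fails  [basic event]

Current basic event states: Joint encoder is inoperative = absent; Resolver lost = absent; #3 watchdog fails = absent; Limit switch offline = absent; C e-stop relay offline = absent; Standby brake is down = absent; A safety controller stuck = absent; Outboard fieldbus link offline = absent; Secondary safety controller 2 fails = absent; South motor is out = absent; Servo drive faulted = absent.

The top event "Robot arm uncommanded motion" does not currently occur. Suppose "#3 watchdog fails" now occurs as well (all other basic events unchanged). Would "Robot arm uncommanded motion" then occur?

No

Counterfactual: set "#3 watchdog fails" to occurred.
Safety interlock inoperative [OR]: A safety controller stuck=not, Standby brake is down=not → no input occurs → does not occur.
Brake chain unavailable [AND]: #3 watchdog fails=occurs, Limit switch offline=not → not all inputs occur → does not occur.
E-stop path down [OR]: Safety interlock inoperative=not, Brake chain unavailable=not, Servo drive faulted=not, Resolver lost=not → no input occurs → does not occur.
Servo loop lost [OR]: Joint encoder is inoperative=not, C e-stop relay offline=not, Outboard fieldbus link offline=not → no input occurs → does not occur.
Robot arm uncommanded motion [OR]: E-stop path down=not, Servo loop lost=not, South motor is out=not, Secondary safety controller 2 fails=not → no input occurs → does not occur.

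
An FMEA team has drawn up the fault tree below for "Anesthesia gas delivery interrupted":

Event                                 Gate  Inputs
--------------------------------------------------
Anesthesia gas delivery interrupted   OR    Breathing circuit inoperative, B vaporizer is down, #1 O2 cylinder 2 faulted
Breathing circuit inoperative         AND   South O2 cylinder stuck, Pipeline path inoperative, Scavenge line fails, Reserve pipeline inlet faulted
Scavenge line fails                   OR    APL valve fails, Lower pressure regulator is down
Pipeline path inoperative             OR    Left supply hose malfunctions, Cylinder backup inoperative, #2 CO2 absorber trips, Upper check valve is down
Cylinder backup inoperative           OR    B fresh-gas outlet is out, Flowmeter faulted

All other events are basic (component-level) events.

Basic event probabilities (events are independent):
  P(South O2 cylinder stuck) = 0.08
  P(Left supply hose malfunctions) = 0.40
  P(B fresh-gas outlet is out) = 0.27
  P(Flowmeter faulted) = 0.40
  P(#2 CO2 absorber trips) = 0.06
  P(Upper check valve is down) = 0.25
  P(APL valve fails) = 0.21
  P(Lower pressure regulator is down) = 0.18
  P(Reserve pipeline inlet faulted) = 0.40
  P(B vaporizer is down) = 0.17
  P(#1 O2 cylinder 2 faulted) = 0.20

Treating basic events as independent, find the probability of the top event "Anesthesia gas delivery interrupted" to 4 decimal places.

0.3421

P(Cylinder backup inoperative) [OR] = 1 − (1−0.27) × (1−0.40) = 0.562000
P(Pipeline path inoperative) [OR] = 1 − (1−0.40) × (1−0.562000) × (1−0.06) × (1−0.25) = 0.814726
P(Scavenge line fails) [OR] = 1 − (1−0.21) × (1−0.18) = 0.352200
P(Breathing circuit inoperative) [AND] = 0.08 × 0.814726 × 0.352200 × 0.40 = 0.009182
P(Anesthesia gas delivery interrupted) [OR] = 1 − (1−0.009182) × (1−0.17) × (1−0.20) = 0.342097
Rounded to 4 decimal places: P(Anesthesia gas delivery interrupted) ≈ 0.3421.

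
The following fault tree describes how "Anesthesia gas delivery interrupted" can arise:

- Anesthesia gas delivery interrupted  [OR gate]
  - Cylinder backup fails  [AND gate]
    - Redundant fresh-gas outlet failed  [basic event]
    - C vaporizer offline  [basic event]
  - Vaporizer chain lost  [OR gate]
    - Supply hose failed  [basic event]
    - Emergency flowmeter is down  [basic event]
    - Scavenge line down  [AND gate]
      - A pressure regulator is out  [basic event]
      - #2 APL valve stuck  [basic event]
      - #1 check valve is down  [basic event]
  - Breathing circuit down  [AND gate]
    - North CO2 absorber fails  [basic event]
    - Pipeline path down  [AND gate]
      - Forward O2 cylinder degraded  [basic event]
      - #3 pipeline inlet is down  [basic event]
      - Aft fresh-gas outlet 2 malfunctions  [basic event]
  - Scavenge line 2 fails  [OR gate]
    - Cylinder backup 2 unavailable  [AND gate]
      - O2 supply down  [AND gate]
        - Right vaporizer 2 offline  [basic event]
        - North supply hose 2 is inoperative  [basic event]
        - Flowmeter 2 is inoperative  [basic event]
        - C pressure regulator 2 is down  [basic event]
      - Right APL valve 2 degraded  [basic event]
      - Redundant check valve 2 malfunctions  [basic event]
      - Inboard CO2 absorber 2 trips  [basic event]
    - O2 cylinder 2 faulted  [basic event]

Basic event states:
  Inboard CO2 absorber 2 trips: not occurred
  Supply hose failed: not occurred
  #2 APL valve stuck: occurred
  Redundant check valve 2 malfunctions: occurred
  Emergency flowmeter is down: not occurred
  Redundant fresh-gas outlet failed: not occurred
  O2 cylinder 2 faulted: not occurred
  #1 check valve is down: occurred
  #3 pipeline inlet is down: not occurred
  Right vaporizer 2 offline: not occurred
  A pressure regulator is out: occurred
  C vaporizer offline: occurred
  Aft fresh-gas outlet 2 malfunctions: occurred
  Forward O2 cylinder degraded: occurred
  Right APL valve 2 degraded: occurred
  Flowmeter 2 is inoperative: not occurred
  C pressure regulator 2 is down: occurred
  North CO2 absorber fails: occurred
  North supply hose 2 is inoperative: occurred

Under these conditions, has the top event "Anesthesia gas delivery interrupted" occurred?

Cylinder backup fails [AND]: Redundant fresh-gas outlet failed=not, C vaporizer offline=occurs → not all inputs occur → does not occur.
Scavenge line down [AND]: A pressure regulator is out=occurs, #2 APL valve stuck=occurs, #1 check valve is down=occurs → all inputs occur → occurs.
Vaporizer chain lost [OR]: Supply hose failed=not, Emergency flowmeter is down=not, Scavenge line down=occurs → at least one input occurs → occurs.
Pipeline path down [AND]: Forward O2 cylinder degraded=occurs, #3 pipeline inlet is down=not, Aft fresh-gas outlet 2 malfunctions=occurs → not all inputs occur → does not occur.
Breathing circuit down [AND]: North CO2 absorber fails=occurs, Pipeline path down=not → not all inputs occur → does not occur.
O2 supply down [AND]: Right vaporizer 2 offline=not, North supply hose 2 is inoperative=occurs, Flowmeter 2 is inoperative=not, C pressure regulator 2 is down=occurs → not all inputs occur → does not occur.
Cylinder backup 2 unavailable [AND]: O2 supply down=not, Right APL valve 2 degraded=occurs, Redundant check valve 2 malfunctions=occurs, Inboard CO2 absorber 2 trips=not → not all inputs occur → does not occur.
Scavenge line 2 fails [OR]: Cylinder backup 2 unavailable=not, O2 cylinder 2 faulted=not → no input occurs → does not occur.
Anesthesia gas delivery interrupted [OR]: Cylinder backup fails=not, Vaporizer chain lost=occurs, Breathing circuit down=not, Scavenge line 2 fails=not → at least one input occurs → occurs.

Yes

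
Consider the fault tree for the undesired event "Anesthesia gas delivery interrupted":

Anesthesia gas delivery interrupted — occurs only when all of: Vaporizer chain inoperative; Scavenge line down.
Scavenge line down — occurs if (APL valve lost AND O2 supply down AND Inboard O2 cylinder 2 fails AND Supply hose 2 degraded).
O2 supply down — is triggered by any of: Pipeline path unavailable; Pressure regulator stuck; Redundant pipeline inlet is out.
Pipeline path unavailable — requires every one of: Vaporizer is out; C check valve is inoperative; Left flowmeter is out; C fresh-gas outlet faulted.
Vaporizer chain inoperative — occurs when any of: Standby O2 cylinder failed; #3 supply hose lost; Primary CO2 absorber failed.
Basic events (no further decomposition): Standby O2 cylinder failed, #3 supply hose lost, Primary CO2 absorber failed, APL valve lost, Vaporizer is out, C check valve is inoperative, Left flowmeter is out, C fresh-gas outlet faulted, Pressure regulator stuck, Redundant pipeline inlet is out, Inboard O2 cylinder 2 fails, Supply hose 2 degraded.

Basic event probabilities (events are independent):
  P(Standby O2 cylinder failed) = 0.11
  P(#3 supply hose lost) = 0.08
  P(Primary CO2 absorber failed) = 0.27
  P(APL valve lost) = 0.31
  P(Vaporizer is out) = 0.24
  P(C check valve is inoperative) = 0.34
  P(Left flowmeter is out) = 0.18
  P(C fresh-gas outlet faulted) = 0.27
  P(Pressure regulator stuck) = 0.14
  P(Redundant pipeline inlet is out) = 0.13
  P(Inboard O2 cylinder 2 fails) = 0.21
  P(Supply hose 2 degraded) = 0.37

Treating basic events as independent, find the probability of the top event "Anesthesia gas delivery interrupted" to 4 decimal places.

P(Vaporizer chain inoperative) [OR] = 1 − (1−0.11) × (1−0.08) × (1−0.27) = 0.402276
P(Pipeline path unavailable) [AND] = 0.24 × 0.34 × 0.18 × 0.27 = 0.003966
P(O2 supply down) [OR] = 1 − (1−0.003966) × (1−0.14) × (1−0.13) = 0.254767
P(Scavenge line down) [AND] = 0.31 × 0.254767 × 0.21 × 0.37 = 0.006137
P(Anesthesia gas delivery interrupted) [AND] = 0.402276 × 0.006137 = 0.002469
Rounded to 4 decimal places: P(Anesthesia gas delivery interrupted) ≈ 0.0025.

0.0025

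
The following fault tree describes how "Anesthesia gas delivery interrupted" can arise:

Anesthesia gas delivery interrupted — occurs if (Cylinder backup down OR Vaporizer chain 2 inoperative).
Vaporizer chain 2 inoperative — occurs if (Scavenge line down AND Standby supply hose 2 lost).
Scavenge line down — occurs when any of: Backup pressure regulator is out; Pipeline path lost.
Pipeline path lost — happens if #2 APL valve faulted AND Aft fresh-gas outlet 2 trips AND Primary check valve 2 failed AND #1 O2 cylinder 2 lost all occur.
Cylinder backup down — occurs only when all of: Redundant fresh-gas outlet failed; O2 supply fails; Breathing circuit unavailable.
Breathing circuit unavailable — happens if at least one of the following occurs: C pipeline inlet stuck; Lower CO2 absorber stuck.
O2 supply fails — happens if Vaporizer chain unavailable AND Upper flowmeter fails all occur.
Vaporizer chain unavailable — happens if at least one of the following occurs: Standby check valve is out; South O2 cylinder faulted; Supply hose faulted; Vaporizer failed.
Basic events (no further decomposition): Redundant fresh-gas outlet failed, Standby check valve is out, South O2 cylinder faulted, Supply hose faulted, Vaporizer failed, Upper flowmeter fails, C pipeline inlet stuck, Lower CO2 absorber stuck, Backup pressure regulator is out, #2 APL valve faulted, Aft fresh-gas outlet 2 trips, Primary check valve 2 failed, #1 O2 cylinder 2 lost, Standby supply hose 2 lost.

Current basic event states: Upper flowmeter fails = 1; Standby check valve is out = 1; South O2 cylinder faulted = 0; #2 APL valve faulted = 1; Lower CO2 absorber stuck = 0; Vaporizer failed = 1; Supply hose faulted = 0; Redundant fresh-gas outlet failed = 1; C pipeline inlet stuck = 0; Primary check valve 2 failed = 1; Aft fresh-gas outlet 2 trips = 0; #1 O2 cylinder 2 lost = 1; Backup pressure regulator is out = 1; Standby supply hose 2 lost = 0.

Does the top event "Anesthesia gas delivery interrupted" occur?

Vaporizer chain unavailable [OR]: Standby check valve is out=occurs, South O2 cylinder faulted=not, Supply hose faulted=not, Vaporizer failed=occurs → at least one input occurs → occurs.
O2 supply fails [AND]: Vaporizer chain unavailable=occurs, Upper flowmeter fails=occurs → all inputs occur → occurs.
Breathing circuit unavailable [OR]: C pipeline inlet stuck=not, Lower CO2 absorber stuck=not → no input occurs → does not occur.
Cylinder backup down [AND]: Redundant fresh-gas outlet failed=occurs, O2 supply fails=occurs, Breathing circuit unavailable=not → not all inputs occur → does not occur.
Pipeline path lost [AND]: #2 APL valve faulted=occurs, Aft fresh-gas outlet 2 trips=not, Primary check valve 2 failed=occurs, #1 O2 cylinder 2 lost=occurs → not all inputs occur → does not occur.
Scavenge line down [OR]: Backup pressure regulator is out=occurs, Pipeline path lost=not → at least one input occurs → occurs.
Vaporizer chain 2 inoperative [AND]: Scavenge line down=occurs, Standby supply hose 2 lost=not → not all inputs occur → does not occur.
Anesthesia gas delivery interrupted [OR]: Cylinder backup down=not, Vaporizer chain 2 inoperative=not → no input occurs → does not occur.

No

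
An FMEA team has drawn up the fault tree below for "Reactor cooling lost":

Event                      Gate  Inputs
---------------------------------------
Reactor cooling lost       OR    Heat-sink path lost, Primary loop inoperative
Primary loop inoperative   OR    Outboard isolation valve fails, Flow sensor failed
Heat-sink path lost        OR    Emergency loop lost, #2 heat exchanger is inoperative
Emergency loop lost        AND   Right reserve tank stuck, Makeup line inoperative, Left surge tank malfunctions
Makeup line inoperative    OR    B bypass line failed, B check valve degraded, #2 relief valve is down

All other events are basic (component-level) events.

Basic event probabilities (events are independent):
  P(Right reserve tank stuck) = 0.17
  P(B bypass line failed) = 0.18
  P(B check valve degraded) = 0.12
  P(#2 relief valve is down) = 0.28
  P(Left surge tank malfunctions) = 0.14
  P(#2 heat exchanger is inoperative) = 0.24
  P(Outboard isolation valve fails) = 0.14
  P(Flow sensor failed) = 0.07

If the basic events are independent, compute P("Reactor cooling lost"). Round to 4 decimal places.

P(Makeup line inoperative) [OR] = 1 − (1−0.18) × (1−0.12) × (1−0.28) = 0.480448
P(Emergency loop lost) [AND] = 0.17 × 0.480448 × 0.14 = 0.011435
P(Heat-sink path lost) [OR] = 1 − (1−0.011435) × (1−0.24) = 0.248691
P(Primary loop inoperative) [OR] = 1 − (1−0.14) × (1−0.07) = 0.200200
P(Reactor cooling lost) [OR] = 1 − (1−0.248691) × (1−0.200200) = 0.399103
Rounded to 4 decimal places: P(Reactor cooling lost) ≈ 0.3991.

0.3991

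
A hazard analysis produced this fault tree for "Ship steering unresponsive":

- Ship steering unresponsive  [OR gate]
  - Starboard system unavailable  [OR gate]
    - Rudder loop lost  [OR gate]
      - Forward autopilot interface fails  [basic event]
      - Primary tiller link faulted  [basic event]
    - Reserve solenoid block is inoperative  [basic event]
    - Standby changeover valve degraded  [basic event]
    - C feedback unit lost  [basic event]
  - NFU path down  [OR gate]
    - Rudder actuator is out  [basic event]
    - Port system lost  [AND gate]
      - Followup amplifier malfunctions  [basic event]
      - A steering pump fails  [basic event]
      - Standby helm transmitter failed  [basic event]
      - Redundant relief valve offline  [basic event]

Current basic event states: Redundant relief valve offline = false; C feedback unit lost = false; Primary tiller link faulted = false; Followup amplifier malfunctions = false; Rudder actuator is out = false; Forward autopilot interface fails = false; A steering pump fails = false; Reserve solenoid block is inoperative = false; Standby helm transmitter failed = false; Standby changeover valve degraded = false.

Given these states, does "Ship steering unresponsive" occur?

No

Rudder loop lost [OR]: Forward autopilot interface fails=not, Primary tiller link faulted=not → no input occurs → does not occur.
Starboard system unavailable [OR]: Rudder loop lost=not, Reserve solenoid block is inoperative=not, Standby changeover valve degraded=not, C feedback unit lost=not → no input occurs → does not occur.
Port system lost [AND]: Followup amplifier malfunctions=not, A steering pump fails=not, Standby helm transmitter failed=not, Redundant relief valve offline=not → not all inputs occur → does not occur.
NFU path down [OR]: Rudder actuator is out=not, Port system lost=not → no input occurs → does not occur.
Ship steering unresponsive [OR]: Starboard system unavailable=not, NFU path down=not → no input occurs → does not occur.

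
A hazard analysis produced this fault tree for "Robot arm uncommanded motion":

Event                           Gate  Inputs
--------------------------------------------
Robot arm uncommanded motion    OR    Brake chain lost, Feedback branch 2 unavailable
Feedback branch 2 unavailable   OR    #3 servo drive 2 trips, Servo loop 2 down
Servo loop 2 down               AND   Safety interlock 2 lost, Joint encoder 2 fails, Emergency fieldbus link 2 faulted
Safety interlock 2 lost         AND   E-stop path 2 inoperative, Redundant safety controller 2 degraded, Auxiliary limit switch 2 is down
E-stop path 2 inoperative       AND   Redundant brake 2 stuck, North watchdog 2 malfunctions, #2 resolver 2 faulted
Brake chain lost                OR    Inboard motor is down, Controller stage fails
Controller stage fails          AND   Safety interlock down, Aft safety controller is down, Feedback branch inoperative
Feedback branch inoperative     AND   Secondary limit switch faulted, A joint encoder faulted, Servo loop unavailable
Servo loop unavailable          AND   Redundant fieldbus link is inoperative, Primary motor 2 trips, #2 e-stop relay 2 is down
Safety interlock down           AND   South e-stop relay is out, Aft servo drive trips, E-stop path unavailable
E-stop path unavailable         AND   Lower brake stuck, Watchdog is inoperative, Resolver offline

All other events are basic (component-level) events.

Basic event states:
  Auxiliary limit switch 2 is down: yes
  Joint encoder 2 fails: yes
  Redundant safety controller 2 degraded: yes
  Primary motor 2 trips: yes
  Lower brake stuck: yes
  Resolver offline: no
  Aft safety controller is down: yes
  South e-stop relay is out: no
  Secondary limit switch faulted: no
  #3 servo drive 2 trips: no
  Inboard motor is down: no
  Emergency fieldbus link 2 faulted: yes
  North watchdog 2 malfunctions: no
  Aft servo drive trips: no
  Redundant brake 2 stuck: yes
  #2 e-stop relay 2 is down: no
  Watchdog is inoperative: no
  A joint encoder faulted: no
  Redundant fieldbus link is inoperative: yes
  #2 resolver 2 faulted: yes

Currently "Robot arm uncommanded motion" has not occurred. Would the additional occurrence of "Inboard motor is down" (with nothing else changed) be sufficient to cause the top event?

Yes

Counterfactual: set "Inboard motor is down" to occurred.
E-stop path unavailable [AND]: Lower brake stuck=occurs, Watchdog is inoperative=not, Resolver offline=not → not all inputs occur → does not occur.
Safety interlock down [AND]: South e-stop relay is out=not, Aft servo drive trips=not, E-stop path unavailable=not → not all inputs occur → does not occur.
Servo loop unavailable [AND]: Redundant fieldbus link is inoperative=occurs, Primary motor 2 trips=occurs, #2 e-stop relay 2 is down=not → not all inputs occur → does not occur.
Feedback branch inoperative [AND]: Secondary limit switch faulted=not, A joint encoder faulted=not, Servo loop unavailable=not → not all inputs occur → does not occur.
Controller stage fails [AND]: Safety interlock down=not, Aft safety controller is down=occurs, Feedback branch inoperative=not → not all inputs occur → does not occur.
Brake chain lost [OR]: Inboard motor is down=occurs, Controller stage fails=not → at least one input occurs → occurs.
E-stop path 2 inoperative [AND]: Redundant brake 2 stuck=occurs, North watchdog 2 malfunctions=not, #2 resolver 2 faulted=occurs → not all inputs occur → does not occur.
Safety interlock 2 lost [AND]: E-stop path 2 inoperative=not, Redundant safety controller 2 degraded=occurs, Auxiliary limit switch 2 is down=occurs → not all inputs occur → does not occur.
Servo loop 2 down [AND]: Safety interlock 2 lost=not, Joint encoder 2 fails=occurs, Emergency fieldbus link 2 faulted=occurs → not all inputs occur → does not occur.
Feedback branch 2 unavailable [OR]: #3 servo drive 2 trips=not, Servo loop 2 down=not → no input occurs → does not occur.
Robot arm uncommanded motion [OR]: Brake chain lost=occurs, Feedback branch 2 unavailable=not → at least one input occurs → occurs.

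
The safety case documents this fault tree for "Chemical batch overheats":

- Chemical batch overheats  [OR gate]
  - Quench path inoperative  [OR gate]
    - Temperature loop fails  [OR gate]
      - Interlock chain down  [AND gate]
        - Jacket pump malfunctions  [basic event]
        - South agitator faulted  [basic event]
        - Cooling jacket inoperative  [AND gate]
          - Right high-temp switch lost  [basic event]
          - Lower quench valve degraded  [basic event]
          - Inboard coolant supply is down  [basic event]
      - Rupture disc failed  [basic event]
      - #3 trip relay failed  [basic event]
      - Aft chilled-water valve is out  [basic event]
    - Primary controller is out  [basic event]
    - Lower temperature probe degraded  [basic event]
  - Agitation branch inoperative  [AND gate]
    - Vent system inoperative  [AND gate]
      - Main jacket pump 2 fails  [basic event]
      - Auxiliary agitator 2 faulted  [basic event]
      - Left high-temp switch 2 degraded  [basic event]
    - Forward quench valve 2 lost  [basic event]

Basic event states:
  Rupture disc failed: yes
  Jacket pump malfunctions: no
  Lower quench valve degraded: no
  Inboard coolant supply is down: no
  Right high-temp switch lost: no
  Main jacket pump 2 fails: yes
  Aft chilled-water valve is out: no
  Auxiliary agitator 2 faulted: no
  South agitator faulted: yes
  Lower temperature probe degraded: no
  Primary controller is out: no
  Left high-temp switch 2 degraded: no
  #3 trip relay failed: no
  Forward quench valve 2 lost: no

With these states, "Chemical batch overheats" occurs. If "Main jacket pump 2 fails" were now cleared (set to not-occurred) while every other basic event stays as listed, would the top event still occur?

Yes

Counterfactual: set "Main jacket pump 2 fails" to not occurred.
Cooling jacket inoperative [AND]: Right high-temp switch lost=not, Lower quench valve degraded=not, Inboard coolant supply is down=not → not all inputs occur → does not occur.
Interlock chain down [AND]: Jacket pump malfunctions=not, South agitator faulted=occurs, Cooling jacket inoperative=not → not all inputs occur → does not occur.
Temperature loop fails [OR]: Interlock chain down=not, Rupture disc failed=occurs, #3 trip relay failed=not, Aft chilled-water valve is out=not → at least one input occurs → occurs.
Quench path inoperative [OR]: Temperature loop fails=occurs, Primary controller is out=not, Lower temperature probe degraded=not → at least one input occurs → occurs.
Vent system inoperative [AND]: Main jacket pump 2 fails=not, Auxiliary agitator 2 faulted=not, Left high-temp switch 2 degraded=not → not all inputs occur → does not occur.
Agitation branch inoperative [AND]: Vent system inoperative=not, Forward quench valve 2 lost=not → not all inputs occur → does not occur.
Chemical batch overheats [OR]: Quench path inoperative=occurs, Agitation branch inoperative=not → at least one input occurs → occurs.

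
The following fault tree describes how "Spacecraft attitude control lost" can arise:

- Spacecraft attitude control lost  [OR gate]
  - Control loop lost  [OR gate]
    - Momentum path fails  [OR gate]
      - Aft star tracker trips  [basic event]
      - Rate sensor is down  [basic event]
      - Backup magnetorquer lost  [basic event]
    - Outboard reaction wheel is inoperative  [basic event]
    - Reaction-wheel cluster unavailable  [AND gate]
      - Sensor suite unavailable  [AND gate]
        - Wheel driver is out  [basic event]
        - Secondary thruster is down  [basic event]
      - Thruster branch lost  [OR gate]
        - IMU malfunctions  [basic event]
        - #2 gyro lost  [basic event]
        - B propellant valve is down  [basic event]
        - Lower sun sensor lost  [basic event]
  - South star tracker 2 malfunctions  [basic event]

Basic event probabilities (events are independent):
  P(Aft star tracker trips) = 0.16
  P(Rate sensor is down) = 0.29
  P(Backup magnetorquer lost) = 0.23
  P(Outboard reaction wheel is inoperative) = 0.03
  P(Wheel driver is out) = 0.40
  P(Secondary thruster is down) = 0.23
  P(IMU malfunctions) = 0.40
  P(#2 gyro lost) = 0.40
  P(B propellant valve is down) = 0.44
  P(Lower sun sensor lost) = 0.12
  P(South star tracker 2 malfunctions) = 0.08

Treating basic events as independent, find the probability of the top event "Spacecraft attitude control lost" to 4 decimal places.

0.6212

P(Momentum path fails) [OR] = 1 − (1−0.16) × (1−0.29) × (1−0.23) = 0.540772
P(Sensor suite unavailable) [AND] = 0.40 × 0.23 = 0.092000
P(Thruster branch lost) [OR] = 1 − (1−0.40) × (1−0.40) × (1−0.44) × (1−0.12) = 0.822592
P(Reaction-wheel cluster unavailable) [AND] = 0.092000 × 0.822592 = 0.075678
P(Control loop lost) [OR] = 1 − (1−0.540772) × (1−0.03) × (1−0.075678) = 0.588260
P(Spacecraft attitude control lost) [OR] = 1 − (1−0.588260) × (1−0.08) = 0.621199
Rounded to 4 decimal places: P(Spacecraft attitude control lost) ≈ 0.6212.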